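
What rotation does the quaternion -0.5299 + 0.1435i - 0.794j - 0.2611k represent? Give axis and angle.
axis = (0.1692, -0.9363, -0.3079), θ = 244°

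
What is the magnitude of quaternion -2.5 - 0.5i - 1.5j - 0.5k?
3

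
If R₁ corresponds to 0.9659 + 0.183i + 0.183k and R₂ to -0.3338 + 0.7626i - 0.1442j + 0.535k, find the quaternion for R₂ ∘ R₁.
-0.5599 + 0.6491i - 0.1809j + 0.4821k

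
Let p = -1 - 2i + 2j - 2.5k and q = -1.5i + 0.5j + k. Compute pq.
-1.5 + 4.75i + 5.25j + k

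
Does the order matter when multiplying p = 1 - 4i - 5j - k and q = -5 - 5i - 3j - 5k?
Yes: pq = -45 + 37i + 7j - 13k ≠ -45 - 7i + 37j + 13k = qp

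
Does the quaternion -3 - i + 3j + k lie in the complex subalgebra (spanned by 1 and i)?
No. The quaternion -3 - i + 3j + k has j-coefficient y = 3 and k-coefficient z = 1, not both zero, so it does not lie in the complex subalgebra spanned by 1 and i.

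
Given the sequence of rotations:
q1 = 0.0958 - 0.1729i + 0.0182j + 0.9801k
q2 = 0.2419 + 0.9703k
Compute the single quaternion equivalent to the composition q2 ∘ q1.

q2 · q1 = -0.9278 - 0.0595i - 0.1634j + 0.33k
-0.9278 - 0.0595i - 0.1634j + 0.33k


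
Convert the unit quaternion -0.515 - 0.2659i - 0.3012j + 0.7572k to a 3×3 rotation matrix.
[[-0.3281, 0.9401, -0.0924], [-0.6197, -0.2881, -0.73], [-0.7129, -0.1823, 0.6772]]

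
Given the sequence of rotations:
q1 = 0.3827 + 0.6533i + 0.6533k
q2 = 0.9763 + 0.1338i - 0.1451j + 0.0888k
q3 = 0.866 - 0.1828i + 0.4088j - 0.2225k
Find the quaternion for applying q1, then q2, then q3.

q2 · q1 = 0.2282 + 0.5942i - 0.0849j + 0.7666k
q3 · q2 · q1 = 0.5115 + 0.7674i + 0.0277j + 0.3857k
0.5115 + 0.7674i + 0.0277j + 0.3857k


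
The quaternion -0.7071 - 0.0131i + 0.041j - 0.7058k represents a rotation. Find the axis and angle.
axis = (-0.0185, 0.058, -0.9981), θ = 3π/2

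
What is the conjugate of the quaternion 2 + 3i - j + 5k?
2 - 3i + j - 5k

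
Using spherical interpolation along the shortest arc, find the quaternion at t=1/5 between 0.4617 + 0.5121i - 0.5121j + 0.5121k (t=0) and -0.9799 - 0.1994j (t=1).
0.658 + 0.4511i - 0.4j + 0.4511k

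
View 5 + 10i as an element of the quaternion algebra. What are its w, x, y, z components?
5 + 10i + 0j + 0k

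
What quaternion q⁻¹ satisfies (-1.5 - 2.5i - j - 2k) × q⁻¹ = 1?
-0.1111 + 0.1852i + 0.0741j + 0.1481k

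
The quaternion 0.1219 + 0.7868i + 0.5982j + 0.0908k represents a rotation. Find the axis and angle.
axis = (0.7927, 0.6027, 0.0915), θ = 166°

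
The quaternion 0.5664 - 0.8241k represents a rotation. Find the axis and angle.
axis = (0, 0, -1), θ = 111°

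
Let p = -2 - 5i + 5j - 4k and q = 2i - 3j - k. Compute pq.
21 - 21i - 7j + 7k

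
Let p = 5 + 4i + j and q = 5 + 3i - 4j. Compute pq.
17 + 35i - 15j - 19k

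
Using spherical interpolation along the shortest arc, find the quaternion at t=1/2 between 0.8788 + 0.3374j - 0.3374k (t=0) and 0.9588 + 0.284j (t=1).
0.9333 + 0.3156j - 0.1714k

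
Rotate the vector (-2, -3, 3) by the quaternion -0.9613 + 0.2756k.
(-3.286, -1.485, 3)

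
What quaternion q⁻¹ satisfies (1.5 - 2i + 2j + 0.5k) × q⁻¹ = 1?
0.1429 + 0.1905i - 0.1905j - 0.0476k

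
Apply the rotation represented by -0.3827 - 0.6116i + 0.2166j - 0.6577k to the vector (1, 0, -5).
(-3.153, 4.004, 0.18)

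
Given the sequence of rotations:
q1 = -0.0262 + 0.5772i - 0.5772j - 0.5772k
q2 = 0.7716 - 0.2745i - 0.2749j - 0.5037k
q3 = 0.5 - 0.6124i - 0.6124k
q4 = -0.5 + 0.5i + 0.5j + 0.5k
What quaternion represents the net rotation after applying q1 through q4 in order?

q2 · q1 = -0.3112 + 0.3205i - 0.8873j - 0.1151k
q3 · q2 · q1 = -0.0298 - 0.1926i - 0.7104j + 0.6764k
q4 · q3 · q2 · q1 = 0.1282 + 0.7748i - 0.0942j - 0.612k
0.1282 + 0.7748i - 0.0942j - 0.612k


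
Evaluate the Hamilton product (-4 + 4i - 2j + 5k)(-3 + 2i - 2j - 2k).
10 - 6i + 32j - 11k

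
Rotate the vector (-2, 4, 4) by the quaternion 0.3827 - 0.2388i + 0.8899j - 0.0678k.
(2.548, 4.709, -2.708)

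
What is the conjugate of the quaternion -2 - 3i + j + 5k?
-2 + 3i - j - 5k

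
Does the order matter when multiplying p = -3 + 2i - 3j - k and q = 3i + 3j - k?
Yes: pq = 2 - 3i - 10j + 18k ≠ 2 - 15i - 8j - 12k = qp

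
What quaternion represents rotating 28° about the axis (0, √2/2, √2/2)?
0.9703 + 0.1711j + 0.1711k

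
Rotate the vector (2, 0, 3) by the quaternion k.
(-2, 0, 3)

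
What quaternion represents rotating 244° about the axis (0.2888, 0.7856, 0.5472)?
-0.5299 + 0.2449i + 0.6662j + 0.4641k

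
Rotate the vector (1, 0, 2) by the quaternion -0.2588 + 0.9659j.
(-1.866, 0, -1.232)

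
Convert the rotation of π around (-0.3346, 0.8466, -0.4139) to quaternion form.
-0.3346i + 0.8466j - 0.4139k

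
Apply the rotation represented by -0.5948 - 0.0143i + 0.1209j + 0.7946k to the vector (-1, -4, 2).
(-3.808, 2.352, 0.983)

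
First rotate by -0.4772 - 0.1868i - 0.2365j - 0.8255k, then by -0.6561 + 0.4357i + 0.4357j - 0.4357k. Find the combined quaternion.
0.1379 - 0.5481i + 0.3883j + 0.7279k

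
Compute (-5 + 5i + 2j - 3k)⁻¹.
-0.0794 - 0.0794i - 0.0317j + 0.0476k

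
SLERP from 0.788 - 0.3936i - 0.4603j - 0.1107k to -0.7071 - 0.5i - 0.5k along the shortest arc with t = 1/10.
0.8434 - 0.3086i - 0.4381j - 0.0393k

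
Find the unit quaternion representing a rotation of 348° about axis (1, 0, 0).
-0.9945 + 0.1045i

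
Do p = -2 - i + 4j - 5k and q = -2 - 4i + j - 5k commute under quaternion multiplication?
No: pq = -29 - 5i + 5j + 35k ≠ -29 + 25i - 25j + 5k = qp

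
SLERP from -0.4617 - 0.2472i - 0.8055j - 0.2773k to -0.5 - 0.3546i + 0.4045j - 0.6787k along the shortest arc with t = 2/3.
-0.616 - 0.4004i - 0.0371j - 0.6774k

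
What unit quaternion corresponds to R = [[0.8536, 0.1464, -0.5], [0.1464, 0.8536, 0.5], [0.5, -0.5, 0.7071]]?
0.9239 - 0.2706i - 0.2706j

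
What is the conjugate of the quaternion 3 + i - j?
3 - i + j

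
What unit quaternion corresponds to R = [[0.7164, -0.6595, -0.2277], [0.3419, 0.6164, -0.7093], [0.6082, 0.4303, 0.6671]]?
0.866 + 0.329i - 0.2413j + 0.2891k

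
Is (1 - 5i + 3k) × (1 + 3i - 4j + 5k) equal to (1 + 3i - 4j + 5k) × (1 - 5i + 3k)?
No: pq = 1 + 10i + 30j + 28k ≠ 1 - 14i - 38j - 12k = qp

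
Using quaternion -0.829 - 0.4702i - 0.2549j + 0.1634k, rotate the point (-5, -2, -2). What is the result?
(-5.642, 0.873, 0.633)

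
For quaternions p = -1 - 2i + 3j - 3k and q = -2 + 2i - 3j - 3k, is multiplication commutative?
No: pq = 6 - 16i - 15j + 9k ≠ 6 + 20i + 9j + 9k = qp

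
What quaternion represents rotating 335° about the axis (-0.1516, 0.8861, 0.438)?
-0.9763 - 0.0328i + 0.1918j + 0.0948k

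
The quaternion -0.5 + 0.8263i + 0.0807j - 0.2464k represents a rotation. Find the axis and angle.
axis = (0.9541, 0.0932, -0.2845), θ = 4π/3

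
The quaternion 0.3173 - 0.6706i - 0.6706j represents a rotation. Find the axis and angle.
axis = (-√2/2, -√2/2, 0), θ = 143°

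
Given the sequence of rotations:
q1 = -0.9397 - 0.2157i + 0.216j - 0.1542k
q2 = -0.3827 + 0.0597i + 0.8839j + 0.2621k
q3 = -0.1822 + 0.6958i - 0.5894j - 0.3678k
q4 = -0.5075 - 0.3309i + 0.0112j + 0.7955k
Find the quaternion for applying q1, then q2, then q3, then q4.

q2 · q1 = 0.222 - 0.1665i - 0.9606j + 0.0163k
q3 · q2 · q1 = -0.4848 - 0.1781i + 0.0941j - 0.8511k
q4 · q3 · q2 · q1 = 0.8631 + 0.1664i - 0.4765j + 0.0171k
0.8631 + 0.1664i - 0.4765j + 0.0171k


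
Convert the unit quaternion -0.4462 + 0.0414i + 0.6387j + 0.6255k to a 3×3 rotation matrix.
[[-0.5984, 0.6111, -0.5182], [-0.5053, 0.2141, 0.836], [0.6218, 0.7621, 0.1807]]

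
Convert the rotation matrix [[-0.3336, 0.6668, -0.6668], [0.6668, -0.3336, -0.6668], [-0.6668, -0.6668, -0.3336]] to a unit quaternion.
-0.5774i - 0.5774j + 0.5774k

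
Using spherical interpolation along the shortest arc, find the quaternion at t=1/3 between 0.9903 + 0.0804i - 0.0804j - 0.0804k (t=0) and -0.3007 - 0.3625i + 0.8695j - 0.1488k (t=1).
0.8819 + 0.2115i - 0.4213j + 0.0001k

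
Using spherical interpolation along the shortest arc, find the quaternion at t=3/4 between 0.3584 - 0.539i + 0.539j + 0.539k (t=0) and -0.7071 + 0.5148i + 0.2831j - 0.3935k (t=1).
0.6707 - 0.5684i - 0.0718j + 0.4711k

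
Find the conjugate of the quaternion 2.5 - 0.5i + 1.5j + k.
2.5 + 0.5i - 1.5j - k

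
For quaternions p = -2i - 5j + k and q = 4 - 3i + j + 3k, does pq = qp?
No: pq = -4 - 24i - 17j - 13k ≠ -4 + 8i - 23j + 21k = qp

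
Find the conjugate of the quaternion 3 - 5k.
3 + 5k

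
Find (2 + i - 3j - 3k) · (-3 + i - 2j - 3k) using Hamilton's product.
-22 + 2i + 5j + 4k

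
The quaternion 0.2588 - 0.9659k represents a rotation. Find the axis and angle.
axis = (0, 0, -1), θ = 5π/6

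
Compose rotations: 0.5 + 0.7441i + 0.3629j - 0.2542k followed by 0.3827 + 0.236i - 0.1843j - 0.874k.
-0.1395 + 0.7668i - 0.5436j - 0.3115k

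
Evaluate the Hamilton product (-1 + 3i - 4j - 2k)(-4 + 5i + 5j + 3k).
15 - 19i - 8j + 40k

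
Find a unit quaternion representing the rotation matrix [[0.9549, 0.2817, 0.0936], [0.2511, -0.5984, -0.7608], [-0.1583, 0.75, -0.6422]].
0.4226 + 0.8938i + 0.149j - 0.0181k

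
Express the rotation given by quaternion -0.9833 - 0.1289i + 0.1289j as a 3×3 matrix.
[[0.9668, -0.0332, -0.2535], [-0.0332, 0.9668, -0.2535], [0.2535, 0.2535, 0.9335]]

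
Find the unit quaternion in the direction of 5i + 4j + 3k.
0.7071i + 0.5657j + 0.4243k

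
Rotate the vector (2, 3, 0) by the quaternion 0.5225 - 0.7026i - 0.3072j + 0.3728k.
(1.193, 0.847, -3.295)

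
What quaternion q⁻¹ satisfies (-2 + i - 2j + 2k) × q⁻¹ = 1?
-0.1538 - 0.0769i + 0.1538j - 0.1538k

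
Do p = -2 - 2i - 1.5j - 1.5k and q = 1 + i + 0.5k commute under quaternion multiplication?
No: pq = 0.75 - 4.75i - 2j - k ≠ 0.75 - 3.25i - j - 4k = qp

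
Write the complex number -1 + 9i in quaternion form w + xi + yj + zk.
-1 + 9i + 0j + 0k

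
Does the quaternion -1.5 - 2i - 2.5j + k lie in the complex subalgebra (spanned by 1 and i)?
No. The quaternion -1.5 - 2i - 2.5j + k has j-coefficient y = -2.5 and k-coefficient z = 1, not both zero, so it does not lie in the complex subalgebra spanned by 1 and i.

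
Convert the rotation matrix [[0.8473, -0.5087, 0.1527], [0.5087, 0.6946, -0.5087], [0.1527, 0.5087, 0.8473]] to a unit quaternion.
0.9205 + 0.2763i + 0.2763k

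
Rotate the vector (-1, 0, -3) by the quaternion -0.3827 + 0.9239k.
(0.707, 0.707, -3)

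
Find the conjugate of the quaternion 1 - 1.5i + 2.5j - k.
1 + 1.5i - 2.5j + k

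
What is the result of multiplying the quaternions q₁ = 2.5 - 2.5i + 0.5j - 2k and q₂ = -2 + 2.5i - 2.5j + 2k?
6.5 + 7.25i - 7.25j + 14k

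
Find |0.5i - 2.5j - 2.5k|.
3.571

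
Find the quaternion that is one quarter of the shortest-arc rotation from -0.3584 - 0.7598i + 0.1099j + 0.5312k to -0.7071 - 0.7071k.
-0.0672 - 0.6774i + 0.098j + 0.726k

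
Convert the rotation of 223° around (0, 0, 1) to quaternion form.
-0.3665 + 0.9304k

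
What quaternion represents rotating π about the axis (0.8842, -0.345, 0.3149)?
0.8842i - 0.345j + 0.3149k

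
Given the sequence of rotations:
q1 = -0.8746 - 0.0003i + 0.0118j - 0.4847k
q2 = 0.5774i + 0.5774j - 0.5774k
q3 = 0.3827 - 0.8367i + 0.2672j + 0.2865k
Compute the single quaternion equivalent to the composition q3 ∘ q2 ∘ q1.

q2 · q1 = -0.2865 - 0.778i - 0.225j + 0.512k
q3 · q2 · q1 = -0.8472 + 0.1432i + 0.0428j + 0.51k
-0.8472 + 0.1432i + 0.0428j + 0.51k


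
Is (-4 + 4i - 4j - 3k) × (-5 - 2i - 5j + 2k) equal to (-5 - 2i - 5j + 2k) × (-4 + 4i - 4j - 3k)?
No: pq = 14 - 35i + 38j - 21k ≠ 14 + 11i + 42j + 35k = qp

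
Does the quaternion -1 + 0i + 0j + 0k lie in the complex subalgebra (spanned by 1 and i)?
Yes. The quaternion -1 has j- and k-coefficients y = z = 0, so it lies in the complex subalgebra spanned by 1 and i.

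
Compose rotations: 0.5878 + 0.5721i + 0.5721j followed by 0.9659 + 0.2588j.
0.4197 + 0.5526i + 0.7047j - 0.1481k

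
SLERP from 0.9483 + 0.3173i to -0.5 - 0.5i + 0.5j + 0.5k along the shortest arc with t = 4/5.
0.636 + 0.4924i - 0.4202j - 0.4202k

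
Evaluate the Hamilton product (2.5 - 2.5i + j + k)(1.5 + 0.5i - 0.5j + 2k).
3.5 + 5.75j + 7.25k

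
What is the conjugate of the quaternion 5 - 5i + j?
5 + 5i - j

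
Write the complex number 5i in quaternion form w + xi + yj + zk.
0 + 5i + 0j + 0k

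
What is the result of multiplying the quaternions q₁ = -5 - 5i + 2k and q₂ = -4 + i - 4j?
25 + 23i + 22j + 12k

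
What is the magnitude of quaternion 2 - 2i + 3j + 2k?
√21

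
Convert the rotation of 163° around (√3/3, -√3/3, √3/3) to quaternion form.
0.1478 + 0.571i - 0.571j + 0.571k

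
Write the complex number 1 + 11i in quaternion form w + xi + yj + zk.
1 + 11i + 0j + 0k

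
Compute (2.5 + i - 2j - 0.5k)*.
2.5 - i + 2j + 0.5k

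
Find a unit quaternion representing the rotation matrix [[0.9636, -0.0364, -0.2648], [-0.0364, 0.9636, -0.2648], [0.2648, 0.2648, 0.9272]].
0.9816 + 0.1349i - 0.1349j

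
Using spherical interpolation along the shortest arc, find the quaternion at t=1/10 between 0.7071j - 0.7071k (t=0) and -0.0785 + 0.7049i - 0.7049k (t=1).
-0.0095 + 0.0851i + 0.6606j - 0.7458k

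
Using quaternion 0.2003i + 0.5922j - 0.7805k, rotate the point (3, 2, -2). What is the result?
(-1.659, 1.963, -3.224)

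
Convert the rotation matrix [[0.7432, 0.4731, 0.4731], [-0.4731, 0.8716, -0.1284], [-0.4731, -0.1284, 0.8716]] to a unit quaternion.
0.9336 + 0.2534j - 0.2534k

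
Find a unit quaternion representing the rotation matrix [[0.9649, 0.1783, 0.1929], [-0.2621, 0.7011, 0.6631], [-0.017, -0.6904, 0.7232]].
0.9205 - 0.3676i + 0.057j - 0.1196k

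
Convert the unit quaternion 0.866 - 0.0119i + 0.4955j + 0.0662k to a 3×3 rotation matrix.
[[0.5002, -0.1265, 0.8566], [0.1029, 0.991, 0.0862], [-0.8598, 0.045, 0.5087]]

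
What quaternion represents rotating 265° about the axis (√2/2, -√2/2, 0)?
-0.6756 + 0.5213i - 0.5213j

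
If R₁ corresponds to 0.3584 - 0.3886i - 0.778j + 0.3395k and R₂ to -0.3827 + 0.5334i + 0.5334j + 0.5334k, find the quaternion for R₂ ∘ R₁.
0.304 + 0.936i + 0.1005j - 0.1465k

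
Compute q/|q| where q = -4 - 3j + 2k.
-0.7428 - 0.5571j + 0.3714k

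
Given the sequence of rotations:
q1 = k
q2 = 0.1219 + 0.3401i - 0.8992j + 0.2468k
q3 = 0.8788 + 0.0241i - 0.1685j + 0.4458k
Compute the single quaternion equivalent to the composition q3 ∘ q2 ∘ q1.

q2 · q1 = -0.2468 - 0.8992i - 0.3401j + 0.1219k
q3 · q2 · q1 = -0.3069 - 0.6651i - 0.6611j - 0.1626k
-0.3069 - 0.6651i - 0.6611j - 0.1626k


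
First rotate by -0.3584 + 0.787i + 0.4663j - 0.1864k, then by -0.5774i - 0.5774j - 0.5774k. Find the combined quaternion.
0.616 + 0.5838i - 0.3551j + 0.3921k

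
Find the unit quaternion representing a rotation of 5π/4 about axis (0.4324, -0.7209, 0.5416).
-0.3827 + 0.3995i - 0.666j + 0.5004k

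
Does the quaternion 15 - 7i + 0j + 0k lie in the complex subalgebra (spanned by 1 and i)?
Yes. The quaternion 15 - 7i has j- and k-coefficients y = z = 0, so it lies in the complex subalgebra spanned by 1 and i.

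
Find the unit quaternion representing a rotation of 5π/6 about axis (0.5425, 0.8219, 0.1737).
0.2588 + 0.524i + 0.7939j + 0.1678k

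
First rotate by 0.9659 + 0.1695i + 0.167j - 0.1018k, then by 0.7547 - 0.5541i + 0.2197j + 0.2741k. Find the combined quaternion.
0.8141 - 0.4754i + 0.3283j + 0.0582k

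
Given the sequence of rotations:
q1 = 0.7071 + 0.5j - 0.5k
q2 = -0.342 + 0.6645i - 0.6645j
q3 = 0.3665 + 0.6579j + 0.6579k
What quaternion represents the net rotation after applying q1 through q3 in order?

q2 · q1 = 0.0904 + 0.8021i - 0.3086j + 0.5032k
q3 · q2 · q1 = -0.0949 + 0.8281i + 0.4741j - 0.2838k
-0.0949 + 0.8281i + 0.4741j - 0.2838k


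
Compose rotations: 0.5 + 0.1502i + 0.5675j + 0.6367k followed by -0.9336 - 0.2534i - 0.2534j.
-0.2849 - 0.4283i - 0.4952j - 0.7002k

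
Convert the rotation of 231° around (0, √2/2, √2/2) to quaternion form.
-0.4305 + 0.6382j + 0.6382k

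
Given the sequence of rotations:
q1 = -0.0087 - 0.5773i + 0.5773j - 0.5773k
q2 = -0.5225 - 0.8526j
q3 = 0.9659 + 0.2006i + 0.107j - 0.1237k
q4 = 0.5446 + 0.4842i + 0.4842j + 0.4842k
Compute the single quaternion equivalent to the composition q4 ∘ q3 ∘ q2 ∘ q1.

q2 · q1 = 0.4968 + 0.7938i - 0.2942j - 0.1906k
q3 · q2 · q1 = 0.3285 + 0.8096i - 0.291j - 0.3895k
q4 · q3 · q2 · q1 = 0.1164 + 0.5523i + 0.5812j - 0.586k
0.1164 + 0.5523i + 0.5812j - 0.586k


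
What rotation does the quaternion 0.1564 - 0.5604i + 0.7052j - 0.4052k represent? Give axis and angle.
axis = (-0.5674, 0.714, -0.4102), θ = 162°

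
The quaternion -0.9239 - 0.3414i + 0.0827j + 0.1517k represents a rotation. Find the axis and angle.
axis = (-0.8922, 0.2161, 0.3965), θ = 7π/4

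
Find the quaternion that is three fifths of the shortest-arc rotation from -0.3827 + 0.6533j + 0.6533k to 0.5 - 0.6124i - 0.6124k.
-0.5047 + 0.4052i + 0.2969j + 0.7021k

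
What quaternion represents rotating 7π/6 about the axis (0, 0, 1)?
-0.2588 + 0.9659k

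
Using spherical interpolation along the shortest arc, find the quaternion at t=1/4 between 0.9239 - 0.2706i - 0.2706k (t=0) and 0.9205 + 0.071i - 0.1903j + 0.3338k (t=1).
0.9726 - 0.192i - 0.0519j - 0.1204k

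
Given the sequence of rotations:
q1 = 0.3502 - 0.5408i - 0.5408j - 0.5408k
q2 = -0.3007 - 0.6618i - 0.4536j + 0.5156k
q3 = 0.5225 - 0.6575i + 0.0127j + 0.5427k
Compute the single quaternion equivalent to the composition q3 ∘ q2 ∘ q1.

q2 · q1 = -0.4297 + 0.455i - 0.633j + 0.4558k
q3 · q2 · q1 = -0.1647 + 0.8696i + 0.2104j + 0.4154k
-0.1647 + 0.8696i + 0.2104j + 0.4154k


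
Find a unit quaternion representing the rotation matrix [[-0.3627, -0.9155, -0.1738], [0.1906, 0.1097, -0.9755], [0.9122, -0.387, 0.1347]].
0.4695 + 0.3134i - 0.5783j + 0.589k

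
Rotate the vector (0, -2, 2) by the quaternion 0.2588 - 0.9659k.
(-1, 1.732, 2)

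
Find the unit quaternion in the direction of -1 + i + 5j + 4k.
-0.1525 + 0.1525i + 0.7625j + 0.61k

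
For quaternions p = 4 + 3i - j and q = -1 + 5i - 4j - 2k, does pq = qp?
No: pq = -23 + 19i - 9j - 15k ≠ -23 + 15i - 21j - k = qp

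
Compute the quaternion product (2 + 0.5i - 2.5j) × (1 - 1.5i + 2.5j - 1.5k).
9 + 1.25i + 3.25j - 5.5k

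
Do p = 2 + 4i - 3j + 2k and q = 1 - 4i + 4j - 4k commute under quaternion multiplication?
No: pq = 38 + 13j - 2k ≠ 38 - 8i - 3j - 10k = qp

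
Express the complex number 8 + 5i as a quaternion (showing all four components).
8 + 5i + 0j + 0k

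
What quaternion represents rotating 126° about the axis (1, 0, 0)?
0.454 + 0.891i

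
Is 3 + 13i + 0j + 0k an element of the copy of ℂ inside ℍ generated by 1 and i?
Yes. The quaternion 3 + 13i has j- and k-coefficients y = z = 0, so it lies in the complex subalgebra spanned by 1 and i.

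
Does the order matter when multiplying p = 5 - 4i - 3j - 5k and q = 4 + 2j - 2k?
Yes: pq = 16 - 10j - 38k ≠ 16 - 32i + 6j - 22k = qp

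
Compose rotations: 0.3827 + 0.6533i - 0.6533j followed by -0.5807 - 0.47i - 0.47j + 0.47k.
-0.2222 - 0.2522i + 0.5066j + 0.794k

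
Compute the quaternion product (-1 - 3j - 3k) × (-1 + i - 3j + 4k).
4 - 22i + 3j + 2k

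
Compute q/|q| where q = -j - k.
-0.7071j - 0.7071k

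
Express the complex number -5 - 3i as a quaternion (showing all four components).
-5 - 3i + 0j + 0k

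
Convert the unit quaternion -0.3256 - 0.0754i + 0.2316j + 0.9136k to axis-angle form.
axis = (-0.0797, 0.2449, 0.9663), θ = 218°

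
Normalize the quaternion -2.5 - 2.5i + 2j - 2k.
-0.5522 - 0.5522i + 0.4417j - 0.4417k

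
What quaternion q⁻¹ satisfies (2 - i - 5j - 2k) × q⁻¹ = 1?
0.0588 + 0.0294i + 0.1471j + 0.0588k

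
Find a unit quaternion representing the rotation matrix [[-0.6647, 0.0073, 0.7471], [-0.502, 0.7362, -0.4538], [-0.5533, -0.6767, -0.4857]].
0.3827 - 0.1456i + 0.8495j - 0.3327k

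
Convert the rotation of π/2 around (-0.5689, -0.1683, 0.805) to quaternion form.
0.7071 - 0.4023i - 0.119j + 0.5692k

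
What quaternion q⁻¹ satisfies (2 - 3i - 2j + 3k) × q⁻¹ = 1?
0.0769 + 0.1154i + 0.0769j - 0.1154k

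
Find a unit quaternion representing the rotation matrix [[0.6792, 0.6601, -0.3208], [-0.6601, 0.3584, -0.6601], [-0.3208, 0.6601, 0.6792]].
0.8241 + 0.4005i - 0.4005k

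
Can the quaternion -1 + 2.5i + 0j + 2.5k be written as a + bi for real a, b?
No. The quaternion -1 + 2.5i + 2.5k has j-coefficient y = 0 and k-coefficient z = 2.5, not both zero, so it does not lie in the complex subalgebra spanned by 1 and i.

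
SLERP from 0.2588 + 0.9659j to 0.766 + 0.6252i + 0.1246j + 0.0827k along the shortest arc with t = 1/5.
0.4287 + 0.1627i + 0.8884j + 0.0215k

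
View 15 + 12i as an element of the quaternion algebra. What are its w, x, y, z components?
15 + 12i + 0j + 0k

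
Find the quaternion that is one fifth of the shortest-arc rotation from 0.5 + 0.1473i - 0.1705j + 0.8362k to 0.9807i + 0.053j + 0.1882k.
0.4453 + 0.3896i - 0.1379j + 0.7943k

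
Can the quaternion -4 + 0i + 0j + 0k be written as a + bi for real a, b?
Yes. The quaternion -4 has j- and k-coefficients y = z = 0, so it lies in the complex subalgebra spanned by 1 and i.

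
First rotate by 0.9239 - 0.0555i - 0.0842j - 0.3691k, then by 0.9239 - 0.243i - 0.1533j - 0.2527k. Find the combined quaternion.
0.7339 - 0.2405i - 0.2951j - 0.5625k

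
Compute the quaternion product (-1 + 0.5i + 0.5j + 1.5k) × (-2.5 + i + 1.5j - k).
2.75 - 5i - 0.75j - 2.5k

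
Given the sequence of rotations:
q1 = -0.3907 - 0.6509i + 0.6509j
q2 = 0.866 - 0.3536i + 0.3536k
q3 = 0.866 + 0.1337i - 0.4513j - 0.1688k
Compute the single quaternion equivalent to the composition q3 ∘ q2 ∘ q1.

q2 · q1 = -0.5685 - 0.6557i + 0.3335j - 0.3683k
q3 · q2 · q1 = -0.3163 - 0.4213i + 0.7053j - 0.4743k
-0.3163 - 0.4213i + 0.7053j - 0.4743k


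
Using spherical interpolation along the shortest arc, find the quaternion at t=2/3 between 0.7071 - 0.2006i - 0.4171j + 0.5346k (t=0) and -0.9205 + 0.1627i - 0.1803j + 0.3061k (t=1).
0.9784 - 0.2035i - 0.0327j - 0.0146k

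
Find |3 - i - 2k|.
√14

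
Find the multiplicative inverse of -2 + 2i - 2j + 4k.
-0.0714 - 0.0714i + 0.0714j - 0.1429k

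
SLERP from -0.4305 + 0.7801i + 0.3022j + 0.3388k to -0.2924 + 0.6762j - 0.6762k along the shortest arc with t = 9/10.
-0.3483 + 0.1148i + 0.7033j - 0.609k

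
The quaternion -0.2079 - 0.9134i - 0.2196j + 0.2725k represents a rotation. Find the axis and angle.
axis = (-0.9338, -0.2245, 0.2786), θ = 204°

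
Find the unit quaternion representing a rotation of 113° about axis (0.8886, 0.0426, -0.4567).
0.5519 + 0.741i + 0.0355j - 0.3808k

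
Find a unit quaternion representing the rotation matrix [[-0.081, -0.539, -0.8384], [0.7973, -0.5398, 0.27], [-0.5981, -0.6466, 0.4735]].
0.4617 - 0.4963i - 0.1301j + 0.7236k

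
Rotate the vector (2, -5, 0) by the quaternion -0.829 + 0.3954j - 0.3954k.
(4.027, -2.125, 2.875)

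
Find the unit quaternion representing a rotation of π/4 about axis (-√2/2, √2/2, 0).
0.9239 - 0.2706i + 0.2706j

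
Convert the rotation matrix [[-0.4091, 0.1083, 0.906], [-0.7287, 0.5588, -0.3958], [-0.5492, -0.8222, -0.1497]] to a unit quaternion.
0.5 - 0.2132i + 0.7276j - 0.4185k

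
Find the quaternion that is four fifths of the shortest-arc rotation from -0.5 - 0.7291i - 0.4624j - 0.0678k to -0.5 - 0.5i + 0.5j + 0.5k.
-0.5688 - 0.6276i + 0.3219j + 0.4231k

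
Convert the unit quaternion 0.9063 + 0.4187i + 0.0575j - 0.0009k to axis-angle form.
axis = (0.9907, 0.1361, -0.0021), θ = 50°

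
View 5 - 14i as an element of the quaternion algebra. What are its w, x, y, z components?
5 - 14i + 0j + 0k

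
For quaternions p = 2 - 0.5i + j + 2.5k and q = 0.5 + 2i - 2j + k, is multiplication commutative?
No: pq = 1.5 + 9.75i + 2j + 2.25k ≠ 1.5 - 2.25i - 9j + 4.25k = qp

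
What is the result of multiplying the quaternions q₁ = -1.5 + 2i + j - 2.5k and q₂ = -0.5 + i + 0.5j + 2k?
3.25 + 0.75i - 7.75j - 1.75k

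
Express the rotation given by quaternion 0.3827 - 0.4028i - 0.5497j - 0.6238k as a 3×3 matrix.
[[-0.3826, 0.9203, 0.0818], [-0.0346, -0.1027, 0.9941], [0.9233, 0.3775, 0.0712]]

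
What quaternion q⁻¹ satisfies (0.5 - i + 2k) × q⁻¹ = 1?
0.0952 + 0.1905i - 0.381k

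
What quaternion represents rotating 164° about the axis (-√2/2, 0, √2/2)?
0.1392 - 0.7002i + 0.7002k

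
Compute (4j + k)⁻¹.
-0.2353j - 0.0588k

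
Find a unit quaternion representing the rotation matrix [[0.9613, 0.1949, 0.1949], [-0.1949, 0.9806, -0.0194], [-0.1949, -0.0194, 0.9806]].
0.9903 + 0.0984j - 0.0984k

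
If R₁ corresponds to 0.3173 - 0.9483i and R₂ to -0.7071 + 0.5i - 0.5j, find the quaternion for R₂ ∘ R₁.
0.2498 + 0.8292i - 0.1587j - 0.4742k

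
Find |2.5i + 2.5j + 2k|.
4.062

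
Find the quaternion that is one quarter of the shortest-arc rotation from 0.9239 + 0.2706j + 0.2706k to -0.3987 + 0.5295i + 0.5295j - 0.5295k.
0.9015 - 0.1674i + 0.0597j + 0.3946k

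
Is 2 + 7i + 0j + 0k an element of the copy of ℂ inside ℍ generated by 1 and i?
Yes. The quaternion 2 + 7i has j- and k-coefficients y = z = 0, so it lies in the complex subalgebra spanned by 1 and i.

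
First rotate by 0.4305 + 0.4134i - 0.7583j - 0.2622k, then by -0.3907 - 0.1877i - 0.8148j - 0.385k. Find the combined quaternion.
-0.8094 - 0.3206i - 0.2629j + 0.4159k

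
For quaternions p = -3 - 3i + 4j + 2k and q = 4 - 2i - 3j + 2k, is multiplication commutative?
No: pq = -10 + 8i + 27j + 19k ≠ -10 - 20i + 23j - 15k = qp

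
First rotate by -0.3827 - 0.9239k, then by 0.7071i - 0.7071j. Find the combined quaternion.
0.3827i + 0.9239j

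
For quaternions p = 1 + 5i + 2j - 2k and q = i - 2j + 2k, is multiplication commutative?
No: pq = 3 + i - 14j - 10k ≠ 3 + i + 10j + 14k = qp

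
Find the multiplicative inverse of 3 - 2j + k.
0.2143 + 0.1429j - 0.0714k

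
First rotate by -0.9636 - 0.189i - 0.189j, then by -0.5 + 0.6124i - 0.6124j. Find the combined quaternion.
0.4818 - 0.4956i + 0.6846j - 0.2315k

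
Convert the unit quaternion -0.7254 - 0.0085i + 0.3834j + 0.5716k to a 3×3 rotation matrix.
[[0.0526, 0.8228, -0.566], [-0.8358, 0.3464, 0.426], [0.5465, 0.4506, 0.7059]]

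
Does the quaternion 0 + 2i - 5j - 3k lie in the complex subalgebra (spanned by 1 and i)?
No. The quaternion 2i - 5j - 3k has j-coefficient y = -5 and k-coefficient z = -3, not both zero, so it does not lie in the complex subalgebra spanned by 1 and i.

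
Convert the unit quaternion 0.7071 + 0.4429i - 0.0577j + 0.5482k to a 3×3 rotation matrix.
[[0.3923, -0.8264, 0.404], [0.7242, 0.0066, -0.6896], [0.5672, 0.5631, 0.601]]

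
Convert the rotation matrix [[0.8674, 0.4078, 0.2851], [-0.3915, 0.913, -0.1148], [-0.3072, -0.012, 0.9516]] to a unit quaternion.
0.9659 + 0.0266i + 0.1533j - 0.2069k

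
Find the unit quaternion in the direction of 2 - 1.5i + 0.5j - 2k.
0.6172 - 0.4629i + 0.1543j - 0.6172k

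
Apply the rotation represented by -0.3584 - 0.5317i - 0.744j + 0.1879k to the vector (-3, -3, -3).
(-3.245, -1.079, 3.912)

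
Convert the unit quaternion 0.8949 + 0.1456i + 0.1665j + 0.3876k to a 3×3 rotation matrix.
[[0.6441, -0.6452, 0.4109], [0.7422, 0.6571, -0.1315], [-0.1851, 0.3897, 0.9022]]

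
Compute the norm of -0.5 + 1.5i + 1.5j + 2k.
2.958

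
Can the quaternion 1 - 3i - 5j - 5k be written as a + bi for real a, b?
No. The quaternion 1 - 3i - 5j - 5k has j-coefficient y = -5 and k-coefficient z = -5, not both zero, so it does not lie in the complex subalgebra spanned by 1 and i.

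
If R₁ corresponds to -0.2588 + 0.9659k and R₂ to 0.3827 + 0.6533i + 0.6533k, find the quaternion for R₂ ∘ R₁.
-0.7301 - 0.1691i - 0.631j + 0.2006k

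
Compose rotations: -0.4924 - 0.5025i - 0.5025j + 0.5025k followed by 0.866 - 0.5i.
-0.6777 - 0.189i - 0.1839j + 0.6864k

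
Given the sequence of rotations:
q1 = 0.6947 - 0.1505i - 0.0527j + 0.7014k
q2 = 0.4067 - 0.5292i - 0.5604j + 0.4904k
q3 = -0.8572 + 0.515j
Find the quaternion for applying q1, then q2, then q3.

q2 · q1 = -0.1706 - 0.7961i - 0.1134j + 0.5695k
q3 · q2 · q1 = 0.2046 + 0.9757i + 0.0093j - 0.0782k
0.2046 + 0.9757i + 0.0093j - 0.0782k


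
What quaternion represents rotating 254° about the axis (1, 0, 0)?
-0.6018 + 0.7986i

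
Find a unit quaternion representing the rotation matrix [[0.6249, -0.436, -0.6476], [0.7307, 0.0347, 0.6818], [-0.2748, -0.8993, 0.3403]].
0.7071 - 0.559i - 0.1318j + 0.4125k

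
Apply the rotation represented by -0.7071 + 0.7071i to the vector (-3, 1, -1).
(-3, -1, -1)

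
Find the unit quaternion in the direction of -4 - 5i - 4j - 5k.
-0.4417 - 0.5522i - 0.4417j - 0.5522k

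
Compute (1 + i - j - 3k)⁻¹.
0.0833 - 0.0833i + 0.0833j + 0.25k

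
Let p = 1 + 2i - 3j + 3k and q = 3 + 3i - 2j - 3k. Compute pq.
24i + 4j + 11k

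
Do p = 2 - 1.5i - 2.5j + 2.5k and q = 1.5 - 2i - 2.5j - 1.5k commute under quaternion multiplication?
No: pq = -2.5 + 3.75i - 16j - 0.5k ≠ -2.5 - 16.25i - 1.5j + 2k = qp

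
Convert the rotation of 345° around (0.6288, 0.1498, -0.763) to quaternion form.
-0.9914 + 0.0821i + 0.0196j - 0.0996k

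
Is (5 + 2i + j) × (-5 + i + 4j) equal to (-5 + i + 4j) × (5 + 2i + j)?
No: pq = -31 - 5i + 15j + 7k ≠ -31 - 5i + 15j - 7k = qp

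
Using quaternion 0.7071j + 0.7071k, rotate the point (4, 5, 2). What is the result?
(-4, 2, 5)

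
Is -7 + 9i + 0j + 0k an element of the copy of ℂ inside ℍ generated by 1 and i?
Yes. The quaternion -7 + 9i has j- and k-coefficients y = z = 0, so it lies in the complex subalgebra spanned by 1 and i.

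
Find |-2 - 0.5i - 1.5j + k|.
2.739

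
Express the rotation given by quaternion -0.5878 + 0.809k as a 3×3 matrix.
[[-0.309, 0.9511, 0], [-0.9511, -0.309, 0], [0, 0, 1]]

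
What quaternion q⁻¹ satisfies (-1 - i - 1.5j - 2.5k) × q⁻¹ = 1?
-0.0952 + 0.0952i + 0.1429j + 0.2381k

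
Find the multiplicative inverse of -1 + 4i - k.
-0.0556 - 0.2222i + 0.0556k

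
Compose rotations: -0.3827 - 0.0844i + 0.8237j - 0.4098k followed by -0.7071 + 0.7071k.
0.5604 - 0.5228i - 0.6421j + 0.0192k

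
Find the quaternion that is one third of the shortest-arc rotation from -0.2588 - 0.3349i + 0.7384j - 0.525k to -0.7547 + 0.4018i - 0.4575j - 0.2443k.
0.1357 - 0.4604i + 0.8175j - 0.3184k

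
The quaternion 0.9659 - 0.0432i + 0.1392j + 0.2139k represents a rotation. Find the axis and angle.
axis = (-0.1669, 0.5378, 0.8264), θ = π/6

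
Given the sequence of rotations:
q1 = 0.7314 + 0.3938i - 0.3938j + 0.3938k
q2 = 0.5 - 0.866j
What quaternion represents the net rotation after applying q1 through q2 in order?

q2 · q1 = 0.0247 - 0.1441i - 0.8303j + 0.5379k
0.0247 - 0.1441i - 0.8303j + 0.5379k


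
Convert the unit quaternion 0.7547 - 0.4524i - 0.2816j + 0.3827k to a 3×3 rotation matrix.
[[0.5485, -0.3229, -0.7713], [0.8324, 0.2977, 0.4673], [0.0788, -0.8984, 0.4321]]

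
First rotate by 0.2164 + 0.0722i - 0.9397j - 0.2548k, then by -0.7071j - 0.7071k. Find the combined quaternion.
-0.8446 - 0.4843i - 0.2041j - 0.102k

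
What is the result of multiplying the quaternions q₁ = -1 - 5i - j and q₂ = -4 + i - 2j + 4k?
7 + 15i + 26j + 7k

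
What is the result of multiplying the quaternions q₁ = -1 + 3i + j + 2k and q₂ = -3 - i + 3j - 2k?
7 - 16i - 2j + 6k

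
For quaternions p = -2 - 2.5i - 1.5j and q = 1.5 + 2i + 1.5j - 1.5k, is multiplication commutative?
No: pq = 4.25 - 5.5i - 9j + 2.25k ≠ 4.25 - 10i - 1.5j + 3.75k = qp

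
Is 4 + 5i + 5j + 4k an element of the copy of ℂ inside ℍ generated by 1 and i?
No. The quaternion 4 + 5i + 5j + 4k has j-coefficient y = 5 and k-coefficient z = 4, not both zero, so it does not lie in the complex subalgebra spanned by 1 and i.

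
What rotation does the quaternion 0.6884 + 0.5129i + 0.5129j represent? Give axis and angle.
axis = (√2/2, √2/2, 0), θ = 93°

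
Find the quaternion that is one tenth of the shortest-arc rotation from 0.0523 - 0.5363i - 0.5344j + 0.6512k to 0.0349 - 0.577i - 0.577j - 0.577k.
0.0549 - 0.5924i - 0.5905j + 0.5453k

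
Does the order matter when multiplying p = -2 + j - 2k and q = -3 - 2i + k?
Yes: pq = 8 + 5i + j + 6k ≠ 8 + 3i - 7j + 2k = qp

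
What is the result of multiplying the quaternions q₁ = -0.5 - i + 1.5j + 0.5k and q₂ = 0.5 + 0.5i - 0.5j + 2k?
2.5i + 3.25j - k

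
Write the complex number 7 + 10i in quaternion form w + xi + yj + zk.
7 + 10i + 0j + 0k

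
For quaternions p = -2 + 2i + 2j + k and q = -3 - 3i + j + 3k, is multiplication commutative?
No: pq = 7 + 5i - 17j - k ≠ 7 - 5i + j - 17k = qp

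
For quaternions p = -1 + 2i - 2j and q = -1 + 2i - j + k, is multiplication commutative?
No: pq = -5 - 6i + j + k ≠ -5 - 2i + 5j - 3k = qp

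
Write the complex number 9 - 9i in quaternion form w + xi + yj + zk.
9 - 9i + 0j + 0k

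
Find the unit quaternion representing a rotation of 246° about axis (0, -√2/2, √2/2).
-0.5446 - 0.593j + 0.593k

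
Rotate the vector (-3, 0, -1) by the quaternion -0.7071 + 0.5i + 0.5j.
(-0.793, -2.207, -2.121)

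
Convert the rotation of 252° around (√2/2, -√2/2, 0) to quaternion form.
-0.5878 + 0.5721i - 0.5721j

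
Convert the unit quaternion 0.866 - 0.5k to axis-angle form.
axis = (0, 0, -1), θ = π/3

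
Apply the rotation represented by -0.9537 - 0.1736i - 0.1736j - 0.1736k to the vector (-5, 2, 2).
(-4.156, -0.74, 3.896)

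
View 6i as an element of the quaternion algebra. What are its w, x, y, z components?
0 + 6i + 0j + 0k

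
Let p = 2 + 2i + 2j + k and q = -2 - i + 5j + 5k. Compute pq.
-17 - i - 5j + 20k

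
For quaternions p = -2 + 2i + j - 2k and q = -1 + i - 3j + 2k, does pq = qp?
No: pq = 7 - 8i - j - 9k ≠ 7 + 11j + 5k = qp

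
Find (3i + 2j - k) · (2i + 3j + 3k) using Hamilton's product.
-9 + 9i - 11j + 5k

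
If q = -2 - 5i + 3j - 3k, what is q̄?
-2 + 5i - 3j + 3k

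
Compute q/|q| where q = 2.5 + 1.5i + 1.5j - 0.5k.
0.7538 + 0.4523i + 0.4523j - 0.1508k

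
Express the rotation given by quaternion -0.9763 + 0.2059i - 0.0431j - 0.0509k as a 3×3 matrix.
[[0.9911, -0.1171, 0.0632], [0.0816, 0.91, 0.4064], [-0.1051, -0.3977, 0.9115]]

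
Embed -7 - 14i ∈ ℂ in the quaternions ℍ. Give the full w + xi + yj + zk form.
-7 - 14i + 0j + 0k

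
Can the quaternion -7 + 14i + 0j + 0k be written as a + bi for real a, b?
Yes. The quaternion -7 + 14i has j- and k-coefficients y = z = 0, so it lies in the complex subalgebra spanned by 1 and i.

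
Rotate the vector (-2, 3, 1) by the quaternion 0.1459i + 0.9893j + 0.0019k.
(2.781, 2.299, -0.99)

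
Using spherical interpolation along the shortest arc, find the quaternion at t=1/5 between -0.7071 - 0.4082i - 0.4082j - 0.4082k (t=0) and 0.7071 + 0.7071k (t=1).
-0.733 - 0.3355i - 0.3355j - 0.4874k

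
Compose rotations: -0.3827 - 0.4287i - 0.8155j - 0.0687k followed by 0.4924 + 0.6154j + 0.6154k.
0.3557 + 0.2485i - 0.9009j - 0.0055k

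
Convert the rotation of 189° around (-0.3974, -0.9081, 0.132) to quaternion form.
-0.0785 - 0.3962i - 0.9053j + 0.1316k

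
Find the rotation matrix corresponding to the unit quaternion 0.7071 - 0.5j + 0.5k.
[[0, -0.7071, -0.7071], [0.7071, 0.5, -0.5], [0.7071, -0.5, 0.5]]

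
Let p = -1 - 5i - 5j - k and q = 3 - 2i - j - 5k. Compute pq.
-23 + 11i - 37j - 3k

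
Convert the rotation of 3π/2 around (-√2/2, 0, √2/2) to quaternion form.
-0.7071 - 0.5i + 0.5k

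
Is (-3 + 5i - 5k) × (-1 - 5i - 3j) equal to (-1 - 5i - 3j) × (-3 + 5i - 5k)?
No: pq = 28 - 5i + 34j - 10k ≠ 28 + 25i - 16j + 20k = qp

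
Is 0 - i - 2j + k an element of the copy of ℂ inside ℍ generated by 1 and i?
No. The quaternion -i - 2j + k has j-coefficient y = -2 and k-coefficient z = 1, not both zero, so it does not lie in the complex subalgebra spanned by 1 and i.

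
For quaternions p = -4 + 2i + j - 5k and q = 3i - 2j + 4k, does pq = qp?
No: pq = 16 - 18i - 15j - 23k ≠ 16 - 6i + 31j - 9k = qp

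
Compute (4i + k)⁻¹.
-0.2353i - 0.0588k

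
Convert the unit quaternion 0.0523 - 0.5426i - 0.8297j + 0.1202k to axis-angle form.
axis = (-0.5433, -0.8308, 0.1204), θ = 174°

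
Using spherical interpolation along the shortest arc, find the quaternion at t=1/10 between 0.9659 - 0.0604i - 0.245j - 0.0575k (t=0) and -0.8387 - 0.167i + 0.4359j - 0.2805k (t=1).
0.9626 - 0.0374i - 0.2673j - 0.023k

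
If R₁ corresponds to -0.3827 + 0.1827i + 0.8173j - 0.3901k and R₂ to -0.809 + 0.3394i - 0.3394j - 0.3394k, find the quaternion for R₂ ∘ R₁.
0.3926 + 0.1321i - 0.4609j + 0.7849k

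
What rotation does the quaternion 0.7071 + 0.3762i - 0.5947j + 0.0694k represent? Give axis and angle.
axis = (0.532, -0.841, 0.0981), θ = π/2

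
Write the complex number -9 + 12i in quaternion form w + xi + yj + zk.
-9 + 12i + 0j + 0k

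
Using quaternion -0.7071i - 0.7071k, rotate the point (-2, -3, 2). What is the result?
(2, 3, -2)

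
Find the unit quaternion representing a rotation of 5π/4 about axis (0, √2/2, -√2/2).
-0.3827 + 0.6533j - 0.6533k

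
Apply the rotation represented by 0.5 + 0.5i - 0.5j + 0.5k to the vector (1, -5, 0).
(5, 0, 1)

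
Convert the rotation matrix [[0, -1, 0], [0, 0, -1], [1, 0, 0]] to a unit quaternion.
0.5 + 0.5i - 0.5j + 0.5k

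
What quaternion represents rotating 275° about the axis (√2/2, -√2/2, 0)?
-0.7373 + 0.4777i - 0.4777j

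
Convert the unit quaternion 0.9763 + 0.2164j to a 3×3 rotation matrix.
[[0.9063, 0, 0.4225], [0, 1, 0], [-0.4225, 0, 0.9063]]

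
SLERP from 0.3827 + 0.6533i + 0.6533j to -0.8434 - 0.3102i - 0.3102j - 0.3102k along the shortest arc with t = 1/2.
0.6595 + 0.5183i + 0.5183j + 0.1669k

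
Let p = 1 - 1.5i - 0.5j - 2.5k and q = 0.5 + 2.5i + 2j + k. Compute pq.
7.75 + 6.25i - 3j - 2k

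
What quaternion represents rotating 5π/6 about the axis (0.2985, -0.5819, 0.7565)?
0.2588 + 0.2883i - 0.5621j + 0.7307k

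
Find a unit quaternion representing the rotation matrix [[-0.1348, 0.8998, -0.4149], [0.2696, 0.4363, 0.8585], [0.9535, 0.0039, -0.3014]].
0.5 - 0.4273i - 0.6842j - 0.3151k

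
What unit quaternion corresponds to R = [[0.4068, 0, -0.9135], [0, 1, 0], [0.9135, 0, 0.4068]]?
0.8387 - 0.5446j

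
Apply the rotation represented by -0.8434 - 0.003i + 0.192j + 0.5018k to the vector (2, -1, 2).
(-0.654, -1.816, 2.296)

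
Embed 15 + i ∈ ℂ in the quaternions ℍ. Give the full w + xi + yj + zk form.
15 + i + 0j + 0k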